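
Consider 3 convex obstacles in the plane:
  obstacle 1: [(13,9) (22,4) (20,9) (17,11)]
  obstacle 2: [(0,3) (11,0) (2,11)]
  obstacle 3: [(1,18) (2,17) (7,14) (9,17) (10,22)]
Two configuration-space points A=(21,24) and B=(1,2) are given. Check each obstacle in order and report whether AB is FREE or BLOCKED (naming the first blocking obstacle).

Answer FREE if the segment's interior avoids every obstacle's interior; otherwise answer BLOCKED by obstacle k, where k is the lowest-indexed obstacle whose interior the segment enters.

Obstacle 1 [(13,9) (22,4) (20,9) (17,11)]:
  edge (13,9)–(22,4): clear
  edge (22,4)–(20,9): clear
  edge (20,9)–(17,11): clear
  edge (17,11)–(13,9): clear
  midpoint (11,13) outside
  → clear
Obstacle 2 [(0,3) (11,0) (2,11)]:
  edge (0,3)–(11,0): crosses AB
  edge (11,0)–(2,11): crosses AB
  edge (2,11)–(0,3): clear
  → BLOCKED
Obstacle 3 [(1,18) (2,17) (7,14) (9,17) (10,22)]:
  edge (1,18)–(2,17): clear
  edge (2,17)–(7,14): clear
  edge (7,14)–(9,17): clear
  edge (9,17)–(10,22): clear
  edge (10,22)–(1,18): clear
  midpoint (11,13) outside
  → clear

BLOCKED by obstacle 2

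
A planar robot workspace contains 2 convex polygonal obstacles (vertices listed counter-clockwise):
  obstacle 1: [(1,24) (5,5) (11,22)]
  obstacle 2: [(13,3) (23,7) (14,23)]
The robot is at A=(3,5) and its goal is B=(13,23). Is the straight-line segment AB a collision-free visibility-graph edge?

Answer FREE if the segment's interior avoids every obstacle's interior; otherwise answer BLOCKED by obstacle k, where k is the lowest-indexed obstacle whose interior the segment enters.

Obstacle 1 [(1,24) (5,5) (11,22)]:
  edge (1,24)–(5,5): crosses AB
  edge (5,5)–(11,22): crosses AB
  edge (11,22)–(1,24): clear
  → BLOCKED
Obstacle 2 [(13,3) (23,7) (14,23)]:
  edge (13,3)–(23,7): clear
  edge (23,7)–(14,23): clear
  edge (14,23)–(13,3): clear
  midpoint (8,14) outside
  → clear

BLOCKED by obstacle 1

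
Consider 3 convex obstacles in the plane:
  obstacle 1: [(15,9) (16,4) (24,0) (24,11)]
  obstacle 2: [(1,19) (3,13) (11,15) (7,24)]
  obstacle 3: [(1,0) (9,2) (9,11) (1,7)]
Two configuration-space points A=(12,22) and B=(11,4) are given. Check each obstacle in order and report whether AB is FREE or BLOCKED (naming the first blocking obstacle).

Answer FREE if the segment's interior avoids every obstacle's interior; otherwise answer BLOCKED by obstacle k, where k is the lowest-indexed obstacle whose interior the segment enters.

Obstacle 1 [(15,9) (16,4) (24,0) (24,11)]:
  edge (15,9)–(16,4): clear
  edge (16,4)–(24,0): clear
  edge (24,0)–(24,11): clear
  edge (24,11)–(15,9): clear
  midpoint (23/2,13) outside
  → clear
Obstacle 2 [(1,19) (3,13) (11,15) (7,24)]:
  edge (1,19)–(3,13): clear
  edge (3,13)–(11,15): clear
  edge (11,15)–(7,24): clear
  edge (7,24)–(1,19): clear
  midpoint (23/2,13) outside
  → clear
Obstacle 3 [(1,0) (9,2) (9,11) (1,7)]:
  edge (1,0)–(9,2): clear
  edge (9,2)–(9,11): clear
  edge (9,11)–(1,7): clear
  edge (1,7)–(1,0): clear
  midpoint (23/2,13) outside
  → clear

FREE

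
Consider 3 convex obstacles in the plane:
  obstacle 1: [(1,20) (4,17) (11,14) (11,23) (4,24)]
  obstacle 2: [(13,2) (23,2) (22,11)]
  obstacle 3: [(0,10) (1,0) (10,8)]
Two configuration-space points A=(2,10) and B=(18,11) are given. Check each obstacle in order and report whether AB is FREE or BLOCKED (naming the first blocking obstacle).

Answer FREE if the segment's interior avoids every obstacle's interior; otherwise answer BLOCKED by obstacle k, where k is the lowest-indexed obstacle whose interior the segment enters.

Obstacle 1 [(1,20) (4,17) (11,14) (11,23) (4,24)]:
  edge (1,20)–(4,17): clear
  edge (4,17)–(11,14): clear
  edge (11,14)–(11,23): clear
  edge (11,23)–(4,24): clear
  edge (4,24)–(1,20): clear
  midpoint (10,21/2) outside
  → clear
Obstacle 2 [(13,2) (23,2) (22,11)]:
  edge (13,2)–(23,2): clear
  edge (23,2)–(22,11): clear
  edge (22,11)–(13,2): clear
  midpoint (10,21/2) outside
  → clear
Obstacle 3 [(0,10) (1,0) (10,8)]:
  edge (0,10)–(1,0): clear
  edge (1,0)–(10,8): clear
  edge (10,8)–(0,10): clear
  midpoint (10,21/2) outside
  → clear

FREE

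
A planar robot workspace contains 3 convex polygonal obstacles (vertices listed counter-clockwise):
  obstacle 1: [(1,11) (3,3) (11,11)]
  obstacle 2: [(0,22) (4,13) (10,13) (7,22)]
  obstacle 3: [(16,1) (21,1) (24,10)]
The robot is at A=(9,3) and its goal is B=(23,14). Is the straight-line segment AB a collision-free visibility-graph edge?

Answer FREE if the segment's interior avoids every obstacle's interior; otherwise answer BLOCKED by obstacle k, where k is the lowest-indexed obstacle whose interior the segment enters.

Obstacle 1 [(1,11) (3,3) (11,11)]:
  edge (1,11)–(3,3): clear
  edge (3,3)–(11,11): clear
  edge (11,11)–(1,11): clear
  midpoint (16,17/2) outside
  → clear
Obstacle 2 [(0,22) (4,13) (10,13) (7,22)]:
  edge (0,22)–(4,13): clear
  edge (4,13)–(10,13): clear
  edge (10,13)–(7,22): clear
  edge (7,22)–(0,22): clear
  midpoint (16,17/2) outside
  → clear
Obstacle 3 [(16,1) (21,1) (24,10)]:
  edge (16,1)–(21,1): clear
  edge (21,1)–(24,10): clear
  edge (24,10)–(16,1): clear
  midpoint (16,17/2) outside
  → clear

FREE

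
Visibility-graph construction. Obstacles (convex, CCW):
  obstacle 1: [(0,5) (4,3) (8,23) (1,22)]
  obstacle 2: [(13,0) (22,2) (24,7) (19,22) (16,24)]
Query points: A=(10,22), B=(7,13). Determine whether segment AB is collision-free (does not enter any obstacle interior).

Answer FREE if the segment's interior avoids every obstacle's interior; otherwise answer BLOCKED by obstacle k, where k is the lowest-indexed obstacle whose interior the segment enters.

Obstacle 1 [(0,5) (4,3) (8,23) (1,22)]:
  edge (0,5)–(4,3): clear
  edge (4,3)–(8,23): clear
  edge (8,23)–(1,22): clear
  edge (1,22)–(0,5): clear
  midpoint (17/2,35/2) outside
  → clear
Obstacle 2 [(13,0) (22,2) (24,7) (19,22) (16,24)]:
  edge (13,0)–(22,2): clear
  edge (22,2)–(24,7): clear
  edge (24,7)–(19,22): clear
  edge (19,22)–(16,24): clear
  edge (16,24)–(13,0): clear
  midpoint (17/2,35/2) outside
  → clear

FREE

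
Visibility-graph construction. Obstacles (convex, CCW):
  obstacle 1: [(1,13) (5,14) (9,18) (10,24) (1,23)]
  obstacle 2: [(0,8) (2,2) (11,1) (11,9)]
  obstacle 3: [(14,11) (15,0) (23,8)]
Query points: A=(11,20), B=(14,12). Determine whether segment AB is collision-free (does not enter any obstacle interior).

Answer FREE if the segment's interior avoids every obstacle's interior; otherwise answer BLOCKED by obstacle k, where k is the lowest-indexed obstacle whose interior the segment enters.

Obstacle 1 [(1,13) (5,14) (9,18) (10,24) (1,23)]:
  edge (1,13)–(5,14): clear
  edge (5,14)–(9,18): clear
  edge (9,18)–(10,24): clear
  edge (10,24)–(1,23): clear
  edge (1,23)–(1,13): clear
  midpoint (25/2,16) outside
  → clear
Obstacle 2 [(0,8) (2,2) (11,1) (11,9)]:
  edge (0,8)–(2,2): clear
  edge (2,2)–(11,1): clear
  edge (11,1)–(11,9): clear
  edge (11,9)–(0,8): clear
  midpoint (25/2,16) outside
  → clear
Obstacle 3 [(14,11) (15,0) (23,8)]:
  edge (14,11)–(15,0): clear
  edge (15,0)–(23,8): clear
  edge (23,8)–(14,11): clear
  midpoint (25/2,16) outside
  → clear

FREE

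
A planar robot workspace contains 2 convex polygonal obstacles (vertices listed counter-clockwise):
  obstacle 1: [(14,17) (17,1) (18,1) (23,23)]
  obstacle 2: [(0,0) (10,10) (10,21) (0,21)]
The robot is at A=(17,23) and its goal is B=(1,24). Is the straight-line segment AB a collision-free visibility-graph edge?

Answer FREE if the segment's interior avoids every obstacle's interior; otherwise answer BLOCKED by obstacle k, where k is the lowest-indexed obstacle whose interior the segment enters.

FREE

Obstacle 1 [(14,17) (17,1) (18,1) (23,23)]:
  edge (14,17)–(17,1): clear
  edge (17,1)–(18,1): clear
  edge (18,1)–(23,23): clear
  edge (23,23)–(14,17): clear
  midpoint (9,47/2) outside
  → clear
Obstacle 2 [(0,0) (10,10) (10,21) (0,21)]:
  edge (0,0)–(10,10): clear
  edge (10,10)–(10,21): clear
  edge (10,21)–(0,21): clear
  edge (0,21)–(0,0): clear
  midpoint (9,47/2) outside
  → clear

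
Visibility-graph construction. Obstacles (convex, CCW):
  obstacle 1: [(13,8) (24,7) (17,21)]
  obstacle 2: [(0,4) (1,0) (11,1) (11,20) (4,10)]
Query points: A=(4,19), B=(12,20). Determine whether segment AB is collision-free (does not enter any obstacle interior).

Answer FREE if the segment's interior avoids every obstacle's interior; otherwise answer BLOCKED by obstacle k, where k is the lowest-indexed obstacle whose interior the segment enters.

BLOCKED by obstacle 2

Obstacle 1 [(13,8) (24,7) (17,21)]:
  edge (13,8)–(24,7): clear
  edge (24,7)–(17,21): clear
  edge (17,21)–(13,8): clear
  midpoint (8,39/2) outside
  → clear
Obstacle 2 [(0,4) (1,0) (11,1) (11,20) (4,10)]:
  edge (0,4)–(1,0): clear
  edge (1,0)–(11,1): clear
  edge (11,1)–(11,20): crosses AB
  edge (11,20)–(4,10): crosses AB
  edge (4,10)–(0,4): clear
  → BLOCKED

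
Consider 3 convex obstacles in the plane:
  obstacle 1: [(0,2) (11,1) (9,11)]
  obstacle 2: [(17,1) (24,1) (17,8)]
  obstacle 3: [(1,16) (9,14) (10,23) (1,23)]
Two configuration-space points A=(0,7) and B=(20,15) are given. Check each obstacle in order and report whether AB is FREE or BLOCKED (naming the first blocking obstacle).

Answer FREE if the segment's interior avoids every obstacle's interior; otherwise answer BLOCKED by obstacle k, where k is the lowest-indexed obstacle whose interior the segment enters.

Obstacle 1 [(0,2) (11,1) (9,11)]:
  edge (0,2)–(11,1): clear
  edge (11,1)–(9,11): crosses AB
  edge (9,11)–(0,2): crosses AB
  → BLOCKED
Obstacle 2 [(17,1) (24,1) (17,8)]:
  edge (17,1)–(24,1): clear
  edge (24,1)–(17,8): clear
  edge (17,8)–(17,1): clear
  midpoint (10,11) outside
  → clear
Obstacle 3 [(1,16) (9,14) (10,23) (1,23)]:
  edge (1,16)–(9,14): clear
  edge (9,14)–(10,23): clear
  edge (10,23)–(1,23): clear
  edge (1,23)–(1,16): clear
  midpoint (10,11) outside
  → clear

BLOCKED by obstacle 1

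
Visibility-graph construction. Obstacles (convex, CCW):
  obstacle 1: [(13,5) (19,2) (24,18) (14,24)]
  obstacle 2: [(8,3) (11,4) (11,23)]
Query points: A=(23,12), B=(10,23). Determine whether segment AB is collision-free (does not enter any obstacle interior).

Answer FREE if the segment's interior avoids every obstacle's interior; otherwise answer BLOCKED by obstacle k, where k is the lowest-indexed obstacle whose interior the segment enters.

Obstacle 1 [(13,5) (19,2) (24,18) (14,24)]:
  edge (13,5)–(19,2): clear
  edge (19,2)–(24,18): crosses AB
  edge (24,18)–(14,24): clear
  edge (14,24)–(13,5): crosses AB
  → BLOCKED
Obstacle 2 [(8,3) (11,4) (11,23)]:
  edge (8,3)–(11,4): clear
  edge (11,4)–(11,23): crosses AB
  edge (11,23)–(8,3): crosses AB
  → BLOCKED

BLOCKED by obstacle 1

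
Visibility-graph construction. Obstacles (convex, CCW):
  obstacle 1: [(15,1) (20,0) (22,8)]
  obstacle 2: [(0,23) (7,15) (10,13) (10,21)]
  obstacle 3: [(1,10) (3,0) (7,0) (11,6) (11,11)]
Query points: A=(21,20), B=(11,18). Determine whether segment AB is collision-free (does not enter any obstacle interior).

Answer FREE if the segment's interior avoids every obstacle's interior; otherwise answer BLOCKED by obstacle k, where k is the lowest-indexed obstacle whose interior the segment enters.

FREE

Obstacle 1 [(15,1) (20,0) (22,8)]:
  edge (15,1)–(20,0): clear
  edge (20,0)–(22,8): clear
  edge (22,8)–(15,1): clear
  midpoint (16,19) outside
  → clear
Obstacle 2 [(0,23) (7,15) (10,13) (10,21)]:
  edge (0,23)–(7,15): clear
  edge (7,15)–(10,13): clear
  edge (10,13)–(10,21): clear
  edge (10,21)–(0,23): clear
  midpoint (16,19) outside
  → clear
Obstacle 3 [(1,10) (3,0) (7,0) (11,6) (11,11)]:
  edge (1,10)–(3,0): clear
  edge (3,0)–(7,0): clear
  edge (7,0)–(11,6): clear
  edge (11,6)–(11,11): clear
  edge (11,11)–(1,10): clear
  midpoint (16,19) outside
  → clear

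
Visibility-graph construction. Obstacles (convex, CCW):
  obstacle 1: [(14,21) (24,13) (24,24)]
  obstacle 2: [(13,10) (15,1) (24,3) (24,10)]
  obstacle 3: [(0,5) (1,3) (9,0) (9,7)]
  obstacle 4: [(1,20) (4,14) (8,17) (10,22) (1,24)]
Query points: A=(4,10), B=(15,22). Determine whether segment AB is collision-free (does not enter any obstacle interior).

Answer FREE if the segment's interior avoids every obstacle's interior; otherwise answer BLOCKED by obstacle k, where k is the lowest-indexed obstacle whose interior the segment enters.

Obstacle 1 [(14,21) (24,13) (24,24)]:
  edge (14,21)–(24,13): crosses AB
  edge (24,13)–(24,24): clear
  edge (24,24)–(14,21): crosses AB
  → BLOCKED
Obstacle 2 [(13,10) (15,1) (24,3) (24,10)]:
  edge (13,10)–(15,1): clear
  edge (15,1)–(24,3): clear
  edge (24,3)–(24,10): clear
  edge (24,10)–(13,10): clear
  midpoint (19/2,16) outside
  → clear
Obstacle 3 [(0,5) (1,3) (9,0) (9,7)]:
  edge (0,5)–(1,3): clear
  edge (1,3)–(9,0): clear
  edge (9,0)–(9,7): clear
  edge (9,7)–(0,5): clear
  midpoint (19/2,16) outside
  → clear
Obstacle 4 [(1,20) (4,14) (8,17) (10,22) (1,24)]:
  edge (1,20)–(4,14): clear
  edge (4,14)–(8,17): clear
  edge (8,17)–(10,22): clear
  edge (10,22)–(1,24): clear
  edge (1,24)–(1,20): clear
  midpoint (19/2,16) outside
  → clear

BLOCKED by obstacle 1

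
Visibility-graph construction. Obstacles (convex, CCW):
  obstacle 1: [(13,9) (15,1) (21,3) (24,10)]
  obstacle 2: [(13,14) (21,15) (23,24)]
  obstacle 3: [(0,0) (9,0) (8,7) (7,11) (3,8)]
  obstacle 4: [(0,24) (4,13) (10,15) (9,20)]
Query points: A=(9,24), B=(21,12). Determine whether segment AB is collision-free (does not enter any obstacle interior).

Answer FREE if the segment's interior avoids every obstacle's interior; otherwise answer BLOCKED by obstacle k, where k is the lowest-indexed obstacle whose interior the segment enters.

Obstacle 1 [(13,9) (15,1) (21,3) (24,10)]:
  edge (13,9)–(15,1): clear
  edge (15,1)–(21,3): clear
  edge (21,3)–(24,10): clear
  edge (24,10)–(13,9): clear
  midpoint (15,18) outside
  → clear
Obstacle 2 [(13,14) (21,15) (23,24)]:
  edge (13,14)–(21,15): crosses AB
  edge (21,15)–(23,24): clear
  edge (23,24)–(13,14): crosses AB
  → BLOCKED
Obstacle 3 [(0,0) (9,0) (8,7) (7,11) (3,8)]:
  edge (0,0)–(9,0): clear
  edge (9,0)–(8,7): clear
  edge (8,7)–(7,11): clear
  edge (7,11)–(3,8): clear
  edge (3,8)–(0,0): clear
  midpoint (15,18) outside
  → clear
Obstacle 4 [(0,24) (4,13) (10,15) (9,20)]:
  edge (0,24)–(4,13): clear
  edge (4,13)–(10,15): clear
  edge (10,15)–(9,20): clear
  edge (9,20)–(0,24): clear
  midpoint (15,18) outside
  → clear

BLOCKED by obstacle 2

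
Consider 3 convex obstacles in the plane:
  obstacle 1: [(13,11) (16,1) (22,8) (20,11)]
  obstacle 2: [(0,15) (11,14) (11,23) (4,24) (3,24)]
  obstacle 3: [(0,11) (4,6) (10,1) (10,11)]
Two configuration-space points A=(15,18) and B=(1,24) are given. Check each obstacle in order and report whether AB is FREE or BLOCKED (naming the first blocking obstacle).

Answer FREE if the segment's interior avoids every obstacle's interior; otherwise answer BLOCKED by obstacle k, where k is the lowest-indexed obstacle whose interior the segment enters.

BLOCKED by obstacle 2

Obstacle 1 [(13,11) (16,1) (22,8) (20,11)]:
  edge (13,11)–(16,1): clear
  edge (16,1)–(22,8): clear
  edge (22,8)–(20,11): clear
  edge (20,11)–(13,11): clear
  midpoint (8,21) outside
  → clear
Obstacle 2 [(0,15) (11,14) (11,23) (4,24) (3,24)]:
  edge (0,15)–(11,14): clear
  edge (11,14)–(11,23): crosses AB
  edge (11,23)–(4,24): clear
  edge (4,24)–(3,24): clear
  edge (3,24)–(0,15): crosses AB
  → BLOCKED
Obstacle 3 [(0,11) (4,6) (10,1) (10,11)]:
  edge (0,11)–(4,6): clear
  edge (4,6)–(10,1): clear
  edge (10,1)–(10,11): clear
  edge (10,11)–(0,11): clear
  midpoint (8,21) outside
  → clear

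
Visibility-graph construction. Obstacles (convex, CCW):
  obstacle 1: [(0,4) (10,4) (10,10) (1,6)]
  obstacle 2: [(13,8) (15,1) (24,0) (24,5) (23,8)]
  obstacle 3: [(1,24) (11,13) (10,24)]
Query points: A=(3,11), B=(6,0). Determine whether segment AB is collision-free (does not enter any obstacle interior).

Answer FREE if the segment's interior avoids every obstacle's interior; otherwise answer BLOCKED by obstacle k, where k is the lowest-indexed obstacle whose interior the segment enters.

BLOCKED by obstacle 1

Obstacle 1 [(0,4) (10,4) (10,10) (1,6)]:
  edge (0,4)–(10,4): crosses AB
  edge (10,4)–(10,10): clear
  edge (10,10)–(1,6): crosses AB
  edge (1,6)–(0,4): clear
  → BLOCKED
Obstacle 2 [(13,8) (15,1) (24,0) (24,5) (23,8)]:
  edge (13,8)–(15,1): clear
  edge (15,1)–(24,0): clear
  edge (24,0)–(24,5): clear
  edge (24,5)–(23,8): clear
  edge (23,8)–(13,8): clear
  midpoint (9/2,11/2) outside
  → clear
Obstacle 3 [(1,24) (11,13) (10,24)]:
  edge (1,24)–(11,13): clear
  edge (11,13)–(10,24): clear
  edge (10,24)–(1,24): clear
  midpoint (9/2,11/2) outside
  → clear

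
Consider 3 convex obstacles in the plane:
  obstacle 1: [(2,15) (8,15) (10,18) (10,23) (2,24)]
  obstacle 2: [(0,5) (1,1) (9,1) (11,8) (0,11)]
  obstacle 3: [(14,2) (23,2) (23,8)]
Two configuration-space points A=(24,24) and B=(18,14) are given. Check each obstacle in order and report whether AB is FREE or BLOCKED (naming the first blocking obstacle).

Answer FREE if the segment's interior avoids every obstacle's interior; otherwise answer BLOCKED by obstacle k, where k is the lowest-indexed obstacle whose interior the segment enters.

FREE

Obstacle 1 [(2,15) (8,15) (10,18) (10,23) (2,24)]:
  edge (2,15)–(8,15): clear
  edge (8,15)–(10,18): clear
  edge (10,18)–(10,23): clear
  edge (10,23)–(2,24): clear
  edge (2,24)–(2,15): clear
  midpoint (21,19) outside
  → clear
Obstacle 2 [(0,5) (1,1) (9,1) (11,8) (0,11)]:
  edge (0,5)–(1,1): clear
  edge (1,1)–(9,1): clear
  edge (9,1)–(11,8): clear
  edge (11,8)–(0,11): clear
  edge (0,11)–(0,5): clear
  midpoint (21,19) outside
  → clear
Obstacle 3 [(14,2) (23,2) (23,8)]:
  edge (14,2)–(23,2): clear
  edge (23,2)–(23,8): clear
  edge (23,8)–(14,2): clear
  midpoint (21,19) outside
  → clear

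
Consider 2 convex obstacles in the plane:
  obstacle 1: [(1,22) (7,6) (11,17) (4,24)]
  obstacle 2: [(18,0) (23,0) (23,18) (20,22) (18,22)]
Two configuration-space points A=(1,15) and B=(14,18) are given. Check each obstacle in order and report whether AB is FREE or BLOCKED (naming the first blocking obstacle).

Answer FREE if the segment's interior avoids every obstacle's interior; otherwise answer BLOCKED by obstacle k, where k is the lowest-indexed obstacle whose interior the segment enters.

BLOCKED by obstacle 1

Obstacle 1 [(1,22) (7,6) (11,17) (4,24)]:
  edge (1,22)–(7,6): crosses AB
  edge (7,6)–(11,17): clear
  edge (11,17)–(4,24): crosses AB
  edge (4,24)–(1,22): clear
  → BLOCKED
Obstacle 2 [(18,0) (23,0) (23,18) (20,22) (18,22)]:
  edge (18,0)–(23,0): clear
  edge (23,0)–(23,18): clear
  edge (23,18)–(20,22): clear
  edge (20,22)–(18,22): clear
  edge (18,22)–(18,0): clear
  midpoint (15/2,33/2) outside
  → clear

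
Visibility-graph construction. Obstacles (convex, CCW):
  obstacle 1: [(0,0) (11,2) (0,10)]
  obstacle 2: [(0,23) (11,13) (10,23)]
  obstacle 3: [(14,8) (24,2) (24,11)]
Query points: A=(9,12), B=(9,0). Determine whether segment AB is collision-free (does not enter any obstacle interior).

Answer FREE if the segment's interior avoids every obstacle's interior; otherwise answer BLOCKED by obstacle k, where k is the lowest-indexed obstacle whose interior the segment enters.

Obstacle 1 [(0,0) (11,2) (0,10)]:
  edge (0,0)–(11,2): crosses AB
  edge (11,2)–(0,10): crosses AB
  edge (0,10)–(0,0): clear
  → BLOCKED
Obstacle 2 [(0,23) (11,13) (10,23)]:
  edge (0,23)–(11,13): clear
  edge (11,13)–(10,23): clear
  edge (10,23)–(0,23): clear
  midpoint (9,6) outside
  → clear
Obstacle 3 [(14,8) (24,2) (24,11)]:
  edge (14,8)–(24,2): clear
  edge (24,2)–(24,11): clear
  edge (24,11)–(14,8): clear
  midpoint (9,6) outside
  → clear

BLOCKED by obstacle 1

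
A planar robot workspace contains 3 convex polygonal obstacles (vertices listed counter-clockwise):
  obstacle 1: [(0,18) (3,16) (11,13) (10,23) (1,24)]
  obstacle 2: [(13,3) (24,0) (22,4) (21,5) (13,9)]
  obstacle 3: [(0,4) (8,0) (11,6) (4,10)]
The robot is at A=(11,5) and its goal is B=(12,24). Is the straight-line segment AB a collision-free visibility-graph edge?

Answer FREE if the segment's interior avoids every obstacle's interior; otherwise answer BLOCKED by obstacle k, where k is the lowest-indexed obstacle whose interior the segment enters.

Obstacle 1 [(0,18) (3,16) (11,13) (10,23) (1,24)]:
  edge (0,18)–(3,16): clear
  edge (3,16)–(11,13): clear
  edge (11,13)–(10,23): clear
  edge (10,23)–(1,24): clear
  edge (1,24)–(0,18): clear
  midpoint (23/2,29/2) outside
  → clear
Obstacle 2 [(13,3) (24,0) (22,4) (21,5) (13,9)]:
  edge (13,3)–(24,0): clear
  edge (24,0)–(22,4): clear
  edge (22,4)–(21,5): clear
  edge (21,5)–(13,9): clear
  edge (13,9)–(13,3): clear
  midpoint (23/2,29/2) outside
  → clear
Obstacle 3 [(0,4) (8,0) (11,6) (4,10)]:
  edge (0,4)–(8,0): clear
  edge (8,0)–(11,6): clear
  edge (11,6)–(4,10): clear
  edge (4,10)–(0,4): clear
  midpoint (23/2,29/2) outside
  → clear

FREE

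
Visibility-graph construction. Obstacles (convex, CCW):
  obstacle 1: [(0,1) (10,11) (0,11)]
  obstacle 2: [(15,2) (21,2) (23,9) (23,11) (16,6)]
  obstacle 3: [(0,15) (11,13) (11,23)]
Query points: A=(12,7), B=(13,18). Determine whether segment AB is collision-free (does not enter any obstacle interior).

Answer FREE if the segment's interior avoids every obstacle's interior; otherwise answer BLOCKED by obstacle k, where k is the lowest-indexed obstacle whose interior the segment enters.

FREE

Obstacle 1 [(0,1) (10,11) (0,11)]:
  edge (0,1)–(10,11): clear
  edge (10,11)–(0,11): clear
  edge (0,11)–(0,1): clear
  midpoint (25/2,25/2) outside
  → clear
Obstacle 2 [(15,2) (21,2) (23,9) (23,11) (16,6)]:
  edge (15,2)–(21,2): clear
  edge (21,2)–(23,9): clear
  edge (23,9)–(23,11): clear
  edge (23,11)–(16,6): clear
  edge (16,6)–(15,2): clear
  midpoint (25/2,25/2) outside
  → clear
Obstacle 3 [(0,15) (11,13) (11,23)]:
  edge (0,15)–(11,13): clear
  edge (11,13)–(11,23): clear
  edge (11,23)–(0,15): clear
  midpoint (25/2,25/2) outside
  → clear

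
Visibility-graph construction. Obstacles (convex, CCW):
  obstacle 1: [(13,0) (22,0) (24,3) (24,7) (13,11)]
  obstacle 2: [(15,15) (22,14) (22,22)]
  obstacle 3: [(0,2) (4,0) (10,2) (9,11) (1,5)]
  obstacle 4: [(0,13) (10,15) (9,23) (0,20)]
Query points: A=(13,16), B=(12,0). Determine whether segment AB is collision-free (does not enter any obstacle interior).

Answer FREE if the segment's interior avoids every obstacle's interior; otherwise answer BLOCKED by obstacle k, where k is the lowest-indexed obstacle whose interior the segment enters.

Obstacle 1 [(13,0) (22,0) (24,3) (24,7) (13,11)]:
  edge (13,0)–(22,0): clear
  edge (22,0)–(24,3): clear
  edge (24,3)–(24,7): clear
  edge (24,7)–(13,11): clear
  edge (13,11)–(13,0): clear
  midpoint (25/2,8) outside
  → clear
Obstacle 2 [(15,15) (22,14) (22,22)]:
  edge (15,15)–(22,14): clear
  edge (22,14)–(22,22): clear
  edge (22,22)–(15,15): clear
  midpoint (25/2,8) outside
  → clear
Obstacle 3 [(0,2) (4,0) (10,2) (9,11) (1,5)]:
  edge (0,2)–(4,0): clear
  edge (4,0)–(10,2): clear
  edge (10,2)–(9,11): clear
  edge (9,11)–(1,5): clear
  edge (1,5)–(0,2): clear
  midpoint (25/2,8) outside
  → clear
Obstacle 4 [(0,13) (10,15) (9,23) (0,20)]:
  edge (0,13)–(10,15): clear
  edge (10,15)–(9,23): clear
  edge (9,23)–(0,20): clear
  edge (0,20)–(0,13): clear
  midpoint (25/2,8) outside
  → clear

FREE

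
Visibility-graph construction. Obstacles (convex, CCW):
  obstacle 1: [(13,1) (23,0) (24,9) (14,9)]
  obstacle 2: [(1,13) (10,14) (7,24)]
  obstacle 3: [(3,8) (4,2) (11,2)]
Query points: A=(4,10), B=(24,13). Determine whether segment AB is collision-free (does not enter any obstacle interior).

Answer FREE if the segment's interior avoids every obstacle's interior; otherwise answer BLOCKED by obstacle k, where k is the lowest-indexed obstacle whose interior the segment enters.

Obstacle 1 [(13,1) (23,0) (24,9) (14,9)]:
  edge (13,1)–(23,0): clear
  edge (23,0)–(24,9): clear
  edge (24,9)–(14,9): clear
  edge (14,9)–(13,1): clear
  midpoint (14,23/2) outside
  → clear
Obstacle 2 [(1,13) (10,14) (7,24)]:
  edge (1,13)–(10,14): clear
  edge (10,14)–(7,24): clear
  edge (7,24)–(1,13): clear
  midpoint (14,23/2) outside
  → clear
Obstacle 3 [(3,8) (4,2) (11,2)]:
  edge (3,8)–(4,2): clear
  edge (4,2)–(11,2): clear
  edge (11,2)–(3,8): clear
  midpoint (14,23/2) outside
  → clear

FREE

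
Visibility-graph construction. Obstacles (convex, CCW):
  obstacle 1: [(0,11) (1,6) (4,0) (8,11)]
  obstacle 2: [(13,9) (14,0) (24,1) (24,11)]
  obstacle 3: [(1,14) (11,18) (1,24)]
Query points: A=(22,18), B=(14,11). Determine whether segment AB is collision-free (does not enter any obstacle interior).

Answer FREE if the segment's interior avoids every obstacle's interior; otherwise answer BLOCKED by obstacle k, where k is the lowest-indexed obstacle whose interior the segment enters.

FREE

Obstacle 1 [(0,11) (1,6) (4,0) (8,11)]:
  edge (0,11)–(1,6): clear
  edge (1,6)–(4,0): clear
  edge (4,0)–(8,11): clear
  edge (8,11)–(0,11): clear
  midpoint (18,29/2) outside
  → clear
Obstacle 2 [(13,9) (14,0) (24,1) (24,11)]:
  edge (13,9)–(14,0): clear
  edge (14,0)–(24,1): clear
  edge (24,1)–(24,11): clear
  edge (24,11)–(13,9): clear
  midpoint (18,29/2) outside
  → clear
Obstacle 3 [(1,14) (11,18) (1,24)]:
  edge (1,14)–(11,18): clear
  edge (11,18)–(1,24): clear
  edge (1,24)–(1,14): clear
  midpoint (18,29/2) outside
  → clear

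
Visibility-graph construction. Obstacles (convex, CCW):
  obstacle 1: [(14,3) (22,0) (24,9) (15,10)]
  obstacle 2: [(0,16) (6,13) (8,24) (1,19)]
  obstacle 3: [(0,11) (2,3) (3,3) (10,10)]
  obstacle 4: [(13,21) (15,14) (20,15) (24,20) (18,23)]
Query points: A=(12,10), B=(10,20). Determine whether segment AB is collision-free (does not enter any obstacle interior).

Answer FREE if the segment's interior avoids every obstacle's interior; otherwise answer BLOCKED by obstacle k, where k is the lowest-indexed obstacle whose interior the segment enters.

FREE

Obstacle 1 [(14,3) (22,0) (24,9) (15,10)]:
  edge (14,3)–(22,0): clear
  edge (22,0)–(24,9): clear
  edge (24,9)–(15,10): clear
  edge (15,10)–(14,3): clear
  midpoint (11,15) outside
  → clear
Obstacle 2 [(0,16) (6,13) (8,24) (1,19)]:
  edge (0,16)–(6,13): clear
  edge (6,13)–(8,24): clear
  edge (8,24)–(1,19): clear
  edge (1,19)–(0,16): clear
  midpoint (11,15) outside
  → clear
Obstacle 3 [(0,11) (2,3) (3,3) (10,10)]:
  edge (0,11)–(2,3): clear
  edge (2,3)–(3,3): clear
  edge (3,3)–(10,10): clear
  edge (10,10)–(0,11): clear
  midpoint (11,15) outside
  → clear
Obstacle 4 [(13,21) (15,14) (20,15) (24,20) (18,23)]:
  edge (13,21)–(15,14): clear
  edge (15,14)–(20,15): clear
  edge (20,15)–(24,20): clear
  edge (24,20)–(18,23): clear
  edge (18,23)–(13,21): clear
  midpoint (11,15) outside
  → clear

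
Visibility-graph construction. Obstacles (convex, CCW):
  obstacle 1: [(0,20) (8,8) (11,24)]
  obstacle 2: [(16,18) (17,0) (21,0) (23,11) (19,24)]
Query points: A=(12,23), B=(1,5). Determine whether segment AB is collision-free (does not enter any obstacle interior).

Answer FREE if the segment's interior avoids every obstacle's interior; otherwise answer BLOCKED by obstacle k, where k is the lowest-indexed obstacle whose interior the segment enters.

Obstacle 1 [(0,20) (8,8) (11,24)]:
  edge (0,20)–(8,8): crosses AB
  edge (8,8)–(11,24): crosses AB
  edge (11,24)–(0,20): clear
  → BLOCKED
Obstacle 2 [(16,18) (17,0) (21,0) (23,11) (19,24)]:
  edge (16,18)–(17,0): clear
  edge (17,0)–(21,0): clear
  edge (21,0)–(23,11): clear
  edge (23,11)–(19,24): clear
  edge (19,24)–(16,18): clear
  midpoint (13/2,14) outside
  → clear

BLOCKED by obstacle 1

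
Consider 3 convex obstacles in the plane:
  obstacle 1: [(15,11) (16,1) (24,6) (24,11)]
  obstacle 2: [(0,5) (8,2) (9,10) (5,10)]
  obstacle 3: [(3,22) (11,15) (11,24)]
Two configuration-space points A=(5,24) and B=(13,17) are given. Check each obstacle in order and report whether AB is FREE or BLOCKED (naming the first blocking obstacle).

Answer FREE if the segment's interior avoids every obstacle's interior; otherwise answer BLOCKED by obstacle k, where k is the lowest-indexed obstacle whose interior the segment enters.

Obstacle 1 [(15,11) (16,1) (24,6) (24,11)]:
  edge (15,11)–(16,1): clear
  edge (16,1)–(24,6): clear
  edge (24,6)–(24,11): clear
  edge (24,11)–(15,11): clear
  midpoint (9,41/2) outside
  → clear
Obstacle 2 [(0,5) (8,2) (9,10) (5,10)]:
  edge (0,5)–(8,2): clear
  edge (8,2)–(9,10): clear
  edge (9,10)–(5,10): clear
  edge (5,10)–(0,5): clear
  midpoint (9,41/2) outside
  → clear
Obstacle 3 [(3,22) (11,15) (11,24)]:
  edge (3,22)–(11,15): clear
  edge (11,15)–(11,24): crosses AB
  edge (11,24)–(3,22): crosses AB
  → BLOCKED

BLOCKED by obstacle 3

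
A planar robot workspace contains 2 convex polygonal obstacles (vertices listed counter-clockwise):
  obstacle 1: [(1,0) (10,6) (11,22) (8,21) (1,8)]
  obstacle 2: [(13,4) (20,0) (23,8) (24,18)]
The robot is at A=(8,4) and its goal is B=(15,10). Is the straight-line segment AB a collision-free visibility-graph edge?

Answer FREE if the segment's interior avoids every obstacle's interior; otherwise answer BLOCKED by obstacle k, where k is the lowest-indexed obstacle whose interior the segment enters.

Obstacle 1 [(1,0) (10,6) (11,22) (8,21) (1,8)]:
  edge (1,0)–(10,6): clear
  edge (10,6)–(11,22): clear
  edge (11,22)–(8,21): clear
  edge (8,21)–(1,8): clear
  edge (1,8)–(1,0): clear
  midpoint (23/2,7) outside
  → clear
Obstacle 2 [(13,4) (20,0) (23,8) (24,18)]:
  edge (13,4)–(20,0): clear
  edge (20,0)–(23,8): clear
  edge (23,8)–(24,18): clear
  edge (24,18)–(13,4): clear
  midpoint (23/2,7) outside
  → clear

FREE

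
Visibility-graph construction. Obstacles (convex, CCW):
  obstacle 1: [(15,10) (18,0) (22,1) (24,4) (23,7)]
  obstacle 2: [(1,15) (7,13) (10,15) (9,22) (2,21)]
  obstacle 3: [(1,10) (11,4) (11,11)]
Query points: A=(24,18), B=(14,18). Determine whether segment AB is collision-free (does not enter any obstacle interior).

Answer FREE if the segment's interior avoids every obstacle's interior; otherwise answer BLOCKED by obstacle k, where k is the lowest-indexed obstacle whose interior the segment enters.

Obstacle 1 [(15,10) (18,0) (22,1) (24,4) (23,7)]:
  edge (15,10)–(18,0): clear
  edge (18,0)–(22,1): clear
  edge (22,1)–(24,4): clear
  edge (24,4)–(23,7): clear
  edge (23,7)–(15,10): clear
  midpoint (19,18) outside
  → clear
Obstacle 2 [(1,15) (7,13) (10,15) (9,22) (2,21)]:
  edge (1,15)–(7,13): clear
  edge (7,13)–(10,15): clear
  edge (10,15)–(9,22): clear
  edge (9,22)–(2,21): clear
  edge (2,21)–(1,15): clear
  midpoint (19,18) outside
  → clear
Obstacle 3 [(1,10) (11,4) (11,11)]:
  edge (1,10)–(11,4): clear
  edge (11,4)–(11,11): clear
  edge (11,11)–(1,10): clear
  midpoint (19,18) outside
  → clear

FREE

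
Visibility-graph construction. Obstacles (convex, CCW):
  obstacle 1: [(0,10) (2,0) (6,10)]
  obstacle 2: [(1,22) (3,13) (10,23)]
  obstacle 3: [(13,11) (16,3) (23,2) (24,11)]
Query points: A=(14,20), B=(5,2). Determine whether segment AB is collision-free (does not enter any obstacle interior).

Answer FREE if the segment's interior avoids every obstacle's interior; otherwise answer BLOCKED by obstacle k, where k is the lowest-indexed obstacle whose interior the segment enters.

FREE

Obstacle 1 [(0,10) (2,0) (6,10)]:
  edge (0,10)–(2,0): clear
  edge (2,0)–(6,10): clear
  edge (6,10)–(0,10): clear
  midpoint (19/2,11) outside
  → clear
Obstacle 2 [(1,22) (3,13) (10,23)]:
  edge (1,22)–(3,13): clear
  edge (3,13)–(10,23): clear
  edge (10,23)–(1,22): clear
  midpoint (19/2,11) outside
  → clear
Obstacle 3 [(13,11) (16,3) (23,2) (24,11)]:
  edge (13,11)–(16,3): clear
  edge (16,3)–(23,2): clear
  edge (23,2)–(24,11): clear
  edge (24,11)–(13,11): clear
  midpoint (19/2,11) outside
  → clear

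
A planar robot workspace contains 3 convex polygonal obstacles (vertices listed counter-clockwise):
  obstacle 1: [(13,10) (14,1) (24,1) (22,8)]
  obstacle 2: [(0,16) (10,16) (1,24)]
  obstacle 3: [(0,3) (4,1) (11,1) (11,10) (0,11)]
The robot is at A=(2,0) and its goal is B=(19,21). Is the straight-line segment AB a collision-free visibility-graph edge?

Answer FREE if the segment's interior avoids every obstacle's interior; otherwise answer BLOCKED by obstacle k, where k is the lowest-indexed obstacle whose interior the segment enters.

BLOCKED by obstacle 3

Obstacle 1 [(13,10) (14,1) (24,1) (22,8)]:
  edge (13,10)–(14,1): clear
  edge (14,1)–(24,1): clear
  edge (24,1)–(22,8): clear
  edge (22,8)–(13,10): clear
  midpoint (21/2,21/2) outside
  → clear
Obstacle 2 [(0,16) (10,16) (1,24)]:
  edge (0,16)–(10,16): clear
  edge (10,16)–(1,24): clear
  edge (1,24)–(0,16): clear
  midpoint (21/2,21/2) outside
  → clear
Obstacle 3 [(0,3) (4,1) (11,1) (11,10) (0,11)]:
  edge (0,3)–(4,1): crosses AB
  edge (4,1)–(11,1): clear
  edge (11,1)–(11,10): clear
  edge (11,10)–(0,11): crosses AB
  edge (0,11)–(0,3): clear
  → BLOCKED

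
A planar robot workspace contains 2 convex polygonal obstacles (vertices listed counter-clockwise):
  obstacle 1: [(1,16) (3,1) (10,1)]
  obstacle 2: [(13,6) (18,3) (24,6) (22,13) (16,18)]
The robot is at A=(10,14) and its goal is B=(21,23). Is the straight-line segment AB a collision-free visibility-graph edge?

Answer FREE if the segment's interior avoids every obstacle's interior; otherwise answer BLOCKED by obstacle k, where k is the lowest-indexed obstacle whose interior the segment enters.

Obstacle 1 [(1,16) (3,1) (10,1)]:
  edge (1,16)–(3,1): clear
  edge (3,1)–(10,1): clear
  edge (10,1)–(1,16): clear
  midpoint (31/2,37/2) outside
  → clear
Obstacle 2 [(13,6) (18,3) (24,6) (22,13) (16,18)]:
  edge (13,6)–(18,3): clear
  edge (18,3)–(24,6): clear
  edge (24,6)–(22,13): clear
  edge (22,13)–(16,18): clear
  edge (16,18)–(13,6): clear
  midpoint (31/2,37/2) outside
  → clear

FREE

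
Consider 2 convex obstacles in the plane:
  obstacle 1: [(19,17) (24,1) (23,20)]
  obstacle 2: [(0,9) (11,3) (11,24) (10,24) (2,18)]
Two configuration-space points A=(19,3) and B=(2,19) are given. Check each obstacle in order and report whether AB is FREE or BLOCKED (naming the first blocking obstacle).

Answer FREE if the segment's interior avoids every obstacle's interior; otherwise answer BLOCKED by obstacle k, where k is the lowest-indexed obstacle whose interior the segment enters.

BLOCKED by obstacle 2

Obstacle 1 [(19,17) (24,1) (23,20)]:
  edge (19,17)–(24,1): clear
  edge (24,1)–(23,20): clear
  edge (23,20)–(19,17): clear
  midpoint (21/2,11) outside
  → clear
Obstacle 2 [(0,9) (11,3) (11,24) (10,24) (2,18)]:
  edge (0,9)–(11,3): clear
  edge (11,3)–(11,24): crosses AB
  edge (11,24)–(10,24): clear
  edge (10,24)–(2,18): crosses AB
  edge (2,18)–(0,9): clear
  → BLOCKED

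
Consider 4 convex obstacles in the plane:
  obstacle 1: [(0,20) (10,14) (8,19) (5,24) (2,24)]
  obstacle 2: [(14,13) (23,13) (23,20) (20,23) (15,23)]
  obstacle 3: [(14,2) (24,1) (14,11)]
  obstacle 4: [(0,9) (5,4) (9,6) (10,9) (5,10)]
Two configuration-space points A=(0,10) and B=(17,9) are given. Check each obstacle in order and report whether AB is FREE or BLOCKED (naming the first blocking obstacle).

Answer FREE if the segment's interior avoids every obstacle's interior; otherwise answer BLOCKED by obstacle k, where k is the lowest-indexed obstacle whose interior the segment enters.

BLOCKED by obstacle 3

Obstacle 1 [(0,20) (10,14) (8,19) (5,24) (2,24)]:
  edge (0,20)–(10,14): clear
  edge (10,14)–(8,19): clear
  edge (8,19)–(5,24): clear
  edge (5,24)–(2,24): clear
  edge (2,24)–(0,20): clear
  midpoint (17/2,19/2) outside
  → clear
Obstacle 2 [(14,13) (23,13) (23,20) (20,23) (15,23)]:
  edge (14,13)–(23,13): clear
  edge (23,13)–(23,20): clear
  edge (23,20)–(20,23): clear
  edge (20,23)–(15,23): clear
  edge (15,23)–(14,13): clear
  midpoint (17/2,19/2) outside
  → clear
Obstacle 3 [(14,2) (24,1) (14,11)]:
  edge (14,2)–(24,1): clear
  edge (24,1)–(14,11): crosses AB
  edge (14,11)–(14,2): crosses AB
  → BLOCKED
Obstacle 4 [(0,9) (5,4) (9,6) (10,9) (5,10)]:
  edge (0,9)–(5,4): clear
  edge (5,4)–(9,6): clear
  edge (9,6)–(10,9): clear
  edge (10,9)–(5,10): crosses AB
  edge (5,10)–(0,9): crosses AB
  → BLOCKED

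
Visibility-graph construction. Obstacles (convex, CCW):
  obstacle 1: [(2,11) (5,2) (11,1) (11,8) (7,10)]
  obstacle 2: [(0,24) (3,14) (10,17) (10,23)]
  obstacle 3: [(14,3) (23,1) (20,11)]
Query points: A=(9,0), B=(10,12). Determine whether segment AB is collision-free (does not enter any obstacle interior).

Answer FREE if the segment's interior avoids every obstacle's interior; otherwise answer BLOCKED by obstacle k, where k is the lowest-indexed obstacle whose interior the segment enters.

BLOCKED by obstacle 1

Obstacle 1 [(2,11) (5,2) (11,1) (11,8) (7,10)]:
  edge (2,11)–(5,2): clear
  edge (5,2)–(11,1): crosses AB
  edge (11,1)–(11,8): clear
  edge (11,8)–(7,10): crosses AB
  edge (7,10)–(2,11): clear
  → BLOCKED
Obstacle 2 [(0,24) (3,14) (10,17) (10,23)]:
  edge (0,24)–(3,14): clear
  edge (3,14)–(10,17): clear
  edge (10,17)–(10,23): clear
  edge (10,23)–(0,24): clear
  midpoint (19/2,6) outside
  → clear
Obstacle 3 [(14,3) (23,1) (20,11)]:
  edge (14,3)–(23,1): clear
  edge (23,1)–(20,11): clear
  edge (20,11)–(14,3): clear
  midpoint (19/2,6) outside
  → clear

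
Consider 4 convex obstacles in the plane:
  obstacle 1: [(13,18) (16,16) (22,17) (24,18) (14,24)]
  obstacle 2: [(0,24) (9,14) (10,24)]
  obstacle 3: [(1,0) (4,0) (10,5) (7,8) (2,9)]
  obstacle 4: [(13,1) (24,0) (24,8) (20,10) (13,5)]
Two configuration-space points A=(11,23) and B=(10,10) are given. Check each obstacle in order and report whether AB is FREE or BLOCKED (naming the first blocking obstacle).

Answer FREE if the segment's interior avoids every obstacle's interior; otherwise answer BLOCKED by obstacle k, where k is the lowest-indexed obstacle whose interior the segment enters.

Obstacle 1 [(13,18) (16,16) (22,17) (24,18) (14,24)]:
  edge (13,18)–(16,16): clear
  edge (16,16)–(22,17): clear
  edge (22,17)–(24,18): clear
  edge (24,18)–(14,24): clear
  edge (14,24)–(13,18): clear
  midpoint (21/2,33/2) outside
  → clear
Obstacle 2 [(0,24) (9,14) (10,24)]:
  edge (0,24)–(9,14): clear
  edge (9,14)–(10,24): clear
  edge (10,24)–(0,24): clear
  midpoint (21/2,33/2) outside
  → clear
Obstacle 3 [(1,0) (4,0) (10,5) (7,8) (2,9)]:
  edge (1,0)–(4,0): clear
  edge (4,0)–(10,5): clear
  edge (10,5)–(7,8): clear
  edge (7,8)–(2,9): clear
  edge (2,9)–(1,0): clear
  midpoint (21/2,33/2) outside
  → clear
Obstacle 4 [(13,1) (24,0) (24,8) (20,10) (13,5)]:
  edge (13,1)–(24,0): clear
  edge (24,0)–(24,8): clear
  edge (24,8)–(20,10): clear
  edge (20,10)–(13,5): clear
  edge (13,5)–(13,1): clear
  midpoint (21/2,33/2) outside
  → clear

FREE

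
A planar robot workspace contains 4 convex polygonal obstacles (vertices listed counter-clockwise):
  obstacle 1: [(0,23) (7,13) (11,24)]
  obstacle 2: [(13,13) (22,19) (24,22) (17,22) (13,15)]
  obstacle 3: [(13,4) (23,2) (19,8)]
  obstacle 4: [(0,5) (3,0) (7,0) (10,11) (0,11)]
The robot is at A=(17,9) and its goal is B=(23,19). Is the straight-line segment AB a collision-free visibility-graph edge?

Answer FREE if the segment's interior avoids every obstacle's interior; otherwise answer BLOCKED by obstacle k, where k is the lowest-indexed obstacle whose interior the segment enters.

Obstacle 1 [(0,23) (7,13) (11,24)]:
  edge (0,23)–(7,13): clear
  edge (7,13)–(11,24): clear
  edge (11,24)–(0,23): clear
  midpoint (20,14) outside
  → clear
Obstacle 2 [(13,13) (22,19) (24,22) (17,22) (13,15)]:
  edge (13,13)–(22,19): clear
  edge (22,19)–(24,22): clear
  edge (24,22)–(17,22): clear
  edge (17,22)–(13,15): clear
  edge (13,15)–(13,13): clear
  midpoint (20,14) outside
  → clear
Obstacle 3 [(13,4) (23,2) (19,8)]:
  edge (13,4)–(23,2): clear
  edge (23,2)–(19,8): clear
  edge (19,8)–(13,4): clear
  midpoint (20,14) outside
  → clear
Obstacle 4 [(0,5) (3,0) (7,0) (10,11) (0,11)]:
  edge (0,5)–(3,0): clear
  edge (3,0)–(7,0): clear
  edge (7,0)–(10,11): clear
  edge (10,11)–(0,11): clear
  edge (0,11)–(0,5): clear
  midpoint (20,14) outside
  → clear

FREE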